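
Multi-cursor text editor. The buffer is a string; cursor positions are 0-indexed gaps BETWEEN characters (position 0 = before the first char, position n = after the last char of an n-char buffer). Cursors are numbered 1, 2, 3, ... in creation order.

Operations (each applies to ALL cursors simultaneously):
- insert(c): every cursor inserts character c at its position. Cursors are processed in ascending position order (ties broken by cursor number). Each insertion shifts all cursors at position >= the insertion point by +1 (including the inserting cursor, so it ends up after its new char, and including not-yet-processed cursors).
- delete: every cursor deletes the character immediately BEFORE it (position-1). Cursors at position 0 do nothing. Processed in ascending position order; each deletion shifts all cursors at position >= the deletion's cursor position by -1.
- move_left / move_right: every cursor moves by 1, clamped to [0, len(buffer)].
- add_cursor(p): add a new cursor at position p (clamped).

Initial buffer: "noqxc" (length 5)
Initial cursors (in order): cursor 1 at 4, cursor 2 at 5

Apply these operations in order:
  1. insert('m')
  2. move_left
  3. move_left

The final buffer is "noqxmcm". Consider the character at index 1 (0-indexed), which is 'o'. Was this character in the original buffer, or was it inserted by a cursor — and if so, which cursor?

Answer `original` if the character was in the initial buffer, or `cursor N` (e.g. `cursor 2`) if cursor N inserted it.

After op 1 (insert('m')): buffer="noqxmcm" (len 7), cursors c1@5 c2@7, authorship ....1.2
After op 2 (move_left): buffer="noqxmcm" (len 7), cursors c1@4 c2@6, authorship ....1.2
After op 3 (move_left): buffer="noqxmcm" (len 7), cursors c1@3 c2@5, authorship ....1.2
Authorship (.=original, N=cursor N): . . . . 1 . 2
Index 1: author = original

Answer: original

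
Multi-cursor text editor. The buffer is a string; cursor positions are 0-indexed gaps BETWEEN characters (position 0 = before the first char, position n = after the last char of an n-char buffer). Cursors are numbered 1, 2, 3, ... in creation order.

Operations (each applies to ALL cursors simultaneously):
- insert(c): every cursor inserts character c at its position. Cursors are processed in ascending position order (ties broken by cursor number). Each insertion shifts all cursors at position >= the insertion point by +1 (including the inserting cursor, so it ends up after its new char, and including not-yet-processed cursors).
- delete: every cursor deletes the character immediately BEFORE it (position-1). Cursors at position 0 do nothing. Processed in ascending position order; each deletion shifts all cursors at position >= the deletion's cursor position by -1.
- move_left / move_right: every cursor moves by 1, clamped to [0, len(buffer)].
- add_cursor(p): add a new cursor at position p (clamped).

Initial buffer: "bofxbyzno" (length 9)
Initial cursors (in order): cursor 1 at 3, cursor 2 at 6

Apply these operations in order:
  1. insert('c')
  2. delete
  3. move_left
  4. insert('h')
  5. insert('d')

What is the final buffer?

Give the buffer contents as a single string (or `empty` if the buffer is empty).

After op 1 (insert('c')): buffer="bofcxbyczno" (len 11), cursors c1@4 c2@8, authorship ...1...2...
After op 2 (delete): buffer="bofxbyzno" (len 9), cursors c1@3 c2@6, authorship .........
After op 3 (move_left): buffer="bofxbyzno" (len 9), cursors c1@2 c2@5, authorship .........
After op 4 (insert('h')): buffer="bohfxbhyzno" (len 11), cursors c1@3 c2@7, authorship ..1...2....
After op 5 (insert('d')): buffer="bohdfxbhdyzno" (len 13), cursors c1@4 c2@9, authorship ..11...22....

Answer: bohdfxbhdyzno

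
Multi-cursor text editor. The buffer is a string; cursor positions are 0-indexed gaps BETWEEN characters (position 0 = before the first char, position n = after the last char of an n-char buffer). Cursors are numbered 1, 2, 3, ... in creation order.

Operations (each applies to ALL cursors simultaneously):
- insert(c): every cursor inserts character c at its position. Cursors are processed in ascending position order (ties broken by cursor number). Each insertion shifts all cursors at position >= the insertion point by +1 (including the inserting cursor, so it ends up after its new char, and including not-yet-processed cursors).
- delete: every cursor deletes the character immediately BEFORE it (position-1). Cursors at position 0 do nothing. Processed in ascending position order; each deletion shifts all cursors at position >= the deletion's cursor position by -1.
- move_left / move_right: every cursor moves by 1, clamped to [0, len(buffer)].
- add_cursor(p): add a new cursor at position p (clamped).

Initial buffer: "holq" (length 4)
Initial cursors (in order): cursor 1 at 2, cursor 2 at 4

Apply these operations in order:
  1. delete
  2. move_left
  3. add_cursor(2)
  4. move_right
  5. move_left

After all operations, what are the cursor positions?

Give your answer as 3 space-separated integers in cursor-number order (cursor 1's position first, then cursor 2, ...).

Answer: 0 1 1

Derivation:
After op 1 (delete): buffer="hl" (len 2), cursors c1@1 c2@2, authorship ..
After op 2 (move_left): buffer="hl" (len 2), cursors c1@0 c2@1, authorship ..
After op 3 (add_cursor(2)): buffer="hl" (len 2), cursors c1@0 c2@1 c3@2, authorship ..
After op 4 (move_right): buffer="hl" (len 2), cursors c1@1 c2@2 c3@2, authorship ..
After op 5 (move_left): buffer="hl" (len 2), cursors c1@0 c2@1 c3@1, authorship ..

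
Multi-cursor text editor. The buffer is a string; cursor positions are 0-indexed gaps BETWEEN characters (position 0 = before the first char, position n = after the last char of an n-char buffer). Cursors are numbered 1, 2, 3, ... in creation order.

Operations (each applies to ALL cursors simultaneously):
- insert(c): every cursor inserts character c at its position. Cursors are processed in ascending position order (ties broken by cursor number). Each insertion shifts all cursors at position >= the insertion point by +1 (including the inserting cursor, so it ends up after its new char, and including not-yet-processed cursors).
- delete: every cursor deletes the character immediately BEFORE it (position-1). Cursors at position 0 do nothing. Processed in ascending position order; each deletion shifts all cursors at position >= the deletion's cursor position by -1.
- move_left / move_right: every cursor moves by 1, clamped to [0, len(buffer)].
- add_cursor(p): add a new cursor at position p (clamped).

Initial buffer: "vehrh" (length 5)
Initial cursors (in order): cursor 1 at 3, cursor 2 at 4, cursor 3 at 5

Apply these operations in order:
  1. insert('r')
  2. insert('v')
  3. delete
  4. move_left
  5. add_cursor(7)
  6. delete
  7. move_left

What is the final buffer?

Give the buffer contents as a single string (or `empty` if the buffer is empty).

Answer: verr

Derivation:
After op 1 (insert('r')): buffer="vehrrrhr" (len 8), cursors c1@4 c2@6 c3@8, authorship ...1.2.3
After op 2 (insert('v')): buffer="vehrvrrvhrv" (len 11), cursors c1@5 c2@8 c3@11, authorship ...11.22.33
After op 3 (delete): buffer="vehrrrhr" (len 8), cursors c1@4 c2@6 c3@8, authorship ...1.2.3
After op 4 (move_left): buffer="vehrrrhr" (len 8), cursors c1@3 c2@5 c3@7, authorship ...1.2.3
After op 5 (add_cursor(7)): buffer="vehrrrhr" (len 8), cursors c1@3 c2@5 c3@7 c4@7, authorship ...1.2.3
After op 6 (delete): buffer="verr" (len 4), cursors c1@2 c2@3 c3@3 c4@3, authorship ..13
After op 7 (move_left): buffer="verr" (len 4), cursors c1@1 c2@2 c3@2 c4@2, authorship ..13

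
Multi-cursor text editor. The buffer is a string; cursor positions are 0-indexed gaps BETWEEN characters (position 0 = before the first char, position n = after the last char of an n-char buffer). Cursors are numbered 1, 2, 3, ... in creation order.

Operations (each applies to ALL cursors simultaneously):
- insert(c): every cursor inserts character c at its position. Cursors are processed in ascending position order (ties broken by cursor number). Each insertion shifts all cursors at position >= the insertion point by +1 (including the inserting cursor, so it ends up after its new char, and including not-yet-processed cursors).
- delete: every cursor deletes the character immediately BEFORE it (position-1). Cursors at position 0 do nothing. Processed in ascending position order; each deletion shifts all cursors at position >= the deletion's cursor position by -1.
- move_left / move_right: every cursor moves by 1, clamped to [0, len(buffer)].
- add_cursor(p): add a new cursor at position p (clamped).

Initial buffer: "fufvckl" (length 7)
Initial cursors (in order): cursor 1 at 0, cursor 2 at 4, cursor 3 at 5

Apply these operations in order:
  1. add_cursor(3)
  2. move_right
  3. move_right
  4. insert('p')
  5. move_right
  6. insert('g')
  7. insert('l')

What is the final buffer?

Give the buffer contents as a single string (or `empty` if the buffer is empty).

Answer: fupfglvcpkglplglpgl

Derivation:
After op 1 (add_cursor(3)): buffer="fufvckl" (len 7), cursors c1@0 c4@3 c2@4 c3@5, authorship .......
After op 2 (move_right): buffer="fufvckl" (len 7), cursors c1@1 c4@4 c2@5 c3@6, authorship .......
After op 3 (move_right): buffer="fufvckl" (len 7), cursors c1@2 c4@5 c2@6 c3@7, authorship .......
After op 4 (insert('p')): buffer="fupfvcpkplp" (len 11), cursors c1@3 c4@7 c2@9 c3@11, authorship ..1...4.2.3
After op 5 (move_right): buffer="fupfvcpkplp" (len 11), cursors c1@4 c4@8 c2@10 c3@11, authorship ..1...4.2.3
After op 6 (insert('g')): buffer="fupfgvcpkgplgpg" (len 15), cursors c1@5 c4@10 c2@13 c3@15, authorship ..1.1..4.42.233
After op 7 (insert('l')): buffer="fupfglvcpkglplglpgl" (len 19), cursors c1@6 c4@12 c2@16 c3@19, authorship ..1.11..4.442.22333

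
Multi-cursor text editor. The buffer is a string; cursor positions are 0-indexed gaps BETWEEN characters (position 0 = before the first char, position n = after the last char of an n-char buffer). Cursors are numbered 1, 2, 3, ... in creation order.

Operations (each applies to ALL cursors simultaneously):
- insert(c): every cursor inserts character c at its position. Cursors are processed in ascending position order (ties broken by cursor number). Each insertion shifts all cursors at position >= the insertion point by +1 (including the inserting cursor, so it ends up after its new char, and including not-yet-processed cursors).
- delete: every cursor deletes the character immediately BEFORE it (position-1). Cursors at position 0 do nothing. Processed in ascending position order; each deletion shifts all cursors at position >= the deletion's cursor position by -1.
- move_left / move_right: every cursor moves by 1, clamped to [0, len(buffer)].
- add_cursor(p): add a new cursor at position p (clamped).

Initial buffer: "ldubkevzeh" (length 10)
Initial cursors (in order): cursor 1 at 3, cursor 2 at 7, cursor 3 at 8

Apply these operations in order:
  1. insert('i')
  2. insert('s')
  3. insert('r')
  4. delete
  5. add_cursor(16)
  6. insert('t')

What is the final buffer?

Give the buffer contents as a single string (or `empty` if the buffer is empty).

Answer: lduistbkevistzisteht

Derivation:
After op 1 (insert('i')): buffer="lduibkevizieh" (len 13), cursors c1@4 c2@9 c3@11, authorship ...1....2.3..
After op 2 (insert('s')): buffer="lduisbkevisziseh" (len 16), cursors c1@5 c2@11 c3@14, authorship ...11....22.33..
After op 3 (insert('r')): buffer="lduisrbkevisrzisreh" (len 19), cursors c1@6 c2@13 c3@17, authorship ...111....222.333..
After op 4 (delete): buffer="lduisbkevisziseh" (len 16), cursors c1@5 c2@11 c3@14, authorship ...11....22.33..
After op 5 (add_cursor(16)): buffer="lduisbkevisziseh" (len 16), cursors c1@5 c2@11 c3@14 c4@16, authorship ...11....22.33..
After op 6 (insert('t')): buffer="lduistbkevistzisteht" (len 20), cursors c1@6 c2@13 c3@17 c4@20, authorship ...111....222.333..4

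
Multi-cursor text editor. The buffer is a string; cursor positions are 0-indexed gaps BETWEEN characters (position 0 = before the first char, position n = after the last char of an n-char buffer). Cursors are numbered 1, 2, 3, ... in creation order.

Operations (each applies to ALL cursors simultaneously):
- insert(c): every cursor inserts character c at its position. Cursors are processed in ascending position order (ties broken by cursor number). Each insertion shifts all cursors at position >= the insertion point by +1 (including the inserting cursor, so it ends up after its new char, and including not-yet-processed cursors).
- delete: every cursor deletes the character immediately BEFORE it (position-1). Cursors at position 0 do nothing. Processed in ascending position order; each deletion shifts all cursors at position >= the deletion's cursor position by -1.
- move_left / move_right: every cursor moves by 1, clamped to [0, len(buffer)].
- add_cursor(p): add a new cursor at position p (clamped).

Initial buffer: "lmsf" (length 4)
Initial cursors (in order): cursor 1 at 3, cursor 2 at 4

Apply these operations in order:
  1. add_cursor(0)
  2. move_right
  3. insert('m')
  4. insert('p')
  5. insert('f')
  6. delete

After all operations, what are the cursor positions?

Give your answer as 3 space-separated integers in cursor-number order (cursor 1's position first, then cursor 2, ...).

After op 1 (add_cursor(0)): buffer="lmsf" (len 4), cursors c3@0 c1@3 c2@4, authorship ....
After op 2 (move_right): buffer="lmsf" (len 4), cursors c3@1 c1@4 c2@4, authorship ....
After op 3 (insert('m')): buffer="lmmsfmm" (len 7), cursors c3@2 c1@7 c2@7, authorship .3...12
After op 4 (insert('p')): buffer="lmpmsfmmpp" (len 10), cursors c3@3 c1@10 c2@10, authorship .33...1212
After op 5 (insert('f')): buffer="lmpfmsfmmppff" (len 13), cursors c3@4 c1@13 c2@13, authorship .333...121212
After op 6 (delete): buffer="lmpmsfmmpp" (len 10), cursors c3@3 c1@10 c2@10, authorship .33...1212

Answer: 10 10 3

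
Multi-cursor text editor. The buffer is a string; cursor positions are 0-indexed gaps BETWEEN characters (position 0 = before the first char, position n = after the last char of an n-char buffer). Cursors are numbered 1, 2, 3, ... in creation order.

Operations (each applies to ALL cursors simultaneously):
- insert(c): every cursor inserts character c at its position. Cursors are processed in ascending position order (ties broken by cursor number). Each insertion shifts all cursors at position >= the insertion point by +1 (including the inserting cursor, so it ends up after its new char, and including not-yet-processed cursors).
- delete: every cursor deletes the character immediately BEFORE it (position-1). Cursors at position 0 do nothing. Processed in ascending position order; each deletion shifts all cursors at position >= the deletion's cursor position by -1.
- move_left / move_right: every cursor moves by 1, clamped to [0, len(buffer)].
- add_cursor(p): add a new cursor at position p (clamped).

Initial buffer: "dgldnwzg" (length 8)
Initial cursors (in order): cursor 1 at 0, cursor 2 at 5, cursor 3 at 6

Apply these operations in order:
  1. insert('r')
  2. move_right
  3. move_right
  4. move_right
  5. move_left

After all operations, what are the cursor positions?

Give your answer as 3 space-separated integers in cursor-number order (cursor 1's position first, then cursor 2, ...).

After op 1 (insert('r')): buffer="rdgldnrwrzg" (len 11), cursors c1@1 c2@7 c3@9, authorship 1.....2.3..
After op 2 (move_right): buffer="rdgldnrwrzg" (len 11), cursors c1@2 c2@8 c3@10, authorship 1.....2.3..
After op 3 (move_right): buffer="rdgldnrwrzg" (len 11), cursors c1@3 c2@9 c3@11, authorship 1.....2.3..
After op 4 (move_right): buffer="rdgldnrwrzg" (len 11), cursors c1@4 c2@10 c3@11, authorship 1.....2.3..
After op 5 (move_left): buffer="rdgldnrwrzg" (len 11), cursors c1@3 c2@9 c3@10, authorship 1.....2.3..

Answer: 3 9 10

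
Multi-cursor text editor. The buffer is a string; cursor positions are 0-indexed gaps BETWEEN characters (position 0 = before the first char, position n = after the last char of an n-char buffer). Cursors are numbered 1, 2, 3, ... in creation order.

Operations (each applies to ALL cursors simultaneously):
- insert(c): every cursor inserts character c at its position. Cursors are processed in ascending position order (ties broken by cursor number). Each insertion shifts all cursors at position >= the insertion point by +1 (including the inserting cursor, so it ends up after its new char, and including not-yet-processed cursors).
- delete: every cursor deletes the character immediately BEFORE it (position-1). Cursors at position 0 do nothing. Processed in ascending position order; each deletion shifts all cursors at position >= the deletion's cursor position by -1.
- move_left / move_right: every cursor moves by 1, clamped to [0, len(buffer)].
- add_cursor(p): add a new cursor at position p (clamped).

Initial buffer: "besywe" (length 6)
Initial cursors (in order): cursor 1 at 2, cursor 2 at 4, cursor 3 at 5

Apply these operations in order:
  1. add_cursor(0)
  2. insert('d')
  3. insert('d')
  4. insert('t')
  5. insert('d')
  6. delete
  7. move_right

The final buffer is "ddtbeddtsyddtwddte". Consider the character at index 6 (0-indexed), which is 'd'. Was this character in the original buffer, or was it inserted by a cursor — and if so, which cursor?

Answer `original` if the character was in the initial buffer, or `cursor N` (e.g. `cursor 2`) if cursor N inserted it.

After op 1 (add_cursor(0)): buffer="besywe" (len 6), cursors c4@0 c1@2 c2@4 c3@5, authorship ......
After op 2 (insert('d')): buffer="dbedsydwde" (len 10), cursors c4@1 c1@4 c2@7 c3@9, authorship 4..1..2.3.
After op 3 (insert('d')): buffer="ddbeddsyddwdde" (len 14), cursors c4@2 c1@6 c2@10 c3@13, authorship 44..11..22.33.
After op 4 (insert('t')): buffer="ddtbeddtsyddtwddte" (len 18), cursors c4@3 c1@8 c2@13 c3@17, authorship 444..111..222.333.
After op 5 (insert('d')): buffer="ddtdbeddtdsyddtdwddtde" (len 22), cursors c4@4 c1@10 c2@16 c3@21, authorship 4444..1111..2222.3333.
After op 6 (delete): buffer="ddtbeddtsyddtwddte" (len 18), cursors c4@3 c1@8 c2@13 c3@17, authorship 444..111..222.333.
After op 7 (move_right): buffer="ddtbeddtsyddtwddte" (len 18), cursors c4@4 c1@9 c2@14 c3@18, authorship 444..111..222.333.
Authorship (.=original, N=cursor N): 4 4 4 . . 1 1 1 . . 2 2 2 . 3 3 3 .
Index 6: author = 1

Answer: cursor 1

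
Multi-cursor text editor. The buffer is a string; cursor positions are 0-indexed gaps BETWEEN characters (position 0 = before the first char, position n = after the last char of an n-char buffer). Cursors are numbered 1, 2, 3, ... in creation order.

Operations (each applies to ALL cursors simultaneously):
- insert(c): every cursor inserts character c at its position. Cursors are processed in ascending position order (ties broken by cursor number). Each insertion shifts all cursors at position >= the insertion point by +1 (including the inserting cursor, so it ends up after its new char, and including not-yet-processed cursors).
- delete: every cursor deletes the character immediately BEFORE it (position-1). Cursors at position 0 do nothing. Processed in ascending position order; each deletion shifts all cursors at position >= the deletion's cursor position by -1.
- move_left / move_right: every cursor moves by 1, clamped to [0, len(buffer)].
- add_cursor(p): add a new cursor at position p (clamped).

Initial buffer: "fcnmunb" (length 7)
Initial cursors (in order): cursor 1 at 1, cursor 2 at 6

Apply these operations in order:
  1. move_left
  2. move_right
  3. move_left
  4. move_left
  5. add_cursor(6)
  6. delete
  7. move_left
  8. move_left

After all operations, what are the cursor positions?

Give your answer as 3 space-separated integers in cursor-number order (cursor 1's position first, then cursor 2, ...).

After op 1 (move_left): buffer="fcnmunb" (len 7), cursors c1@0 c2@5, authorship .......
After op 2 (move_right): buffer="fcnmunb" (len 7), cursors c1@1 c2@6, authorship .......
After op 3 (move_left): buffer="fcnmunb" (len 7), cursors c1@0 c2@5, authorship .......
After op 4 (move_left): buffer="fcnmunb" (len 7), cursors c1@0 c2@4, authorship .......
After op 5 (add_cursor(6)): buffer="fcnmunb" (len 7), cursors c1@0 c2@4 c3@6, authorship .......
After op 6 (delete): buffer="fcnub" (len 5), cursors c1@0 c2@3 c3@4, authorship .....
After op 7 (move_left): buffer="fcnub" (len 5), cursors c1@0 c2@2 c3@3, authorship .....
After op 8 (move_left): buffer="fcnub" (len 5), cursors c1@0 c2@1 c3@2, authorship .....

Answer: 0 1 2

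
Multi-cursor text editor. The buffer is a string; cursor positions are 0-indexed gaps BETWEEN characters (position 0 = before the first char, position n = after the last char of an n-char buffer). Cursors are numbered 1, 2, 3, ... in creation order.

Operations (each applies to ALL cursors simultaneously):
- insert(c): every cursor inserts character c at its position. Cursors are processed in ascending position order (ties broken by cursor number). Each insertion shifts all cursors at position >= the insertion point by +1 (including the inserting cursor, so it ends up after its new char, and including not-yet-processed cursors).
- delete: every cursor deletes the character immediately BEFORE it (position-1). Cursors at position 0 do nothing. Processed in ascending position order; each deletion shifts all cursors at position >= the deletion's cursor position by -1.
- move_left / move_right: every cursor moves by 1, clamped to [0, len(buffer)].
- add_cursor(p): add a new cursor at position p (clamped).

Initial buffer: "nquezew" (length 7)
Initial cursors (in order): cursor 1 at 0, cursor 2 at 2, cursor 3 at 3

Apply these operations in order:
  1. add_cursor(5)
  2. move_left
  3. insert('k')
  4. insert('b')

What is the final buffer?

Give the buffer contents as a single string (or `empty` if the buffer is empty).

Answer: kbnkbqkbuekbzew

Derivation:
After op 1 (add_cursor(5)): buffer="nquezew" (len 7), cursors c1@0 c2@2 c3@3 c4@5, authorship .......
After op 2 (move_left): buffer="nquezew" (len 7), cursors c1@0 c2@1 c3@2 c4@4, authorship .......
After op 3 (insert('k')): buffer="knkqkuekzew" (len 11), cursors c1@1 c2@3 c3@5 c4@8, authorship 1.2.3..4...
After op 4 (insert('b')): buffer="kbnkbqkbuekbzew" (len 15), cursors c1@2 c2@5 c3@8 c4@12, authorship 11.22.33..44...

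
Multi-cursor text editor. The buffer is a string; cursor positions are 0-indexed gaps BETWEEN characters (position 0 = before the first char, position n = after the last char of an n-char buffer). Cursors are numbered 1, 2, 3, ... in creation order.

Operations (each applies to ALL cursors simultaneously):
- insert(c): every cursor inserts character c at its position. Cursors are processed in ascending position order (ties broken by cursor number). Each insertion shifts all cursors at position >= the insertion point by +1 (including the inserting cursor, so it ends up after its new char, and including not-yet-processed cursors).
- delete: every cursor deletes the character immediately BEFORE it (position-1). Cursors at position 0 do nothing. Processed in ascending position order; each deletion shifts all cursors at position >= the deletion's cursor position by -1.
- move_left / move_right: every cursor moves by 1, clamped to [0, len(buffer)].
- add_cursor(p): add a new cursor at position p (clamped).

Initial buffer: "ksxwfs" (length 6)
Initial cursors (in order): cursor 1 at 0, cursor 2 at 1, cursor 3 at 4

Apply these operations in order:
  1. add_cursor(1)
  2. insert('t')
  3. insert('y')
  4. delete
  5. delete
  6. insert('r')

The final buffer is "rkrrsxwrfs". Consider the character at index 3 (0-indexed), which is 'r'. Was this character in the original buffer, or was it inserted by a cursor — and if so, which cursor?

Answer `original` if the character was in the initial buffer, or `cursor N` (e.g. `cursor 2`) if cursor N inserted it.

After op 1 (add_cursor(1)): buffer="ksxwfs" (len 6), cursors c1@0 c2@1 c4@1 c3@4, authorship ......
After op 2 (insert('t')): buffer="tkttsxwtfs" (len 10), cursors c1@1 c2@4 c4@4 c3@8, authorship 1.24...3..
After op 3 (insert('y')): buffer="tykttyysxwtyfs" (len 14), cursors c1@2 c2@7 c4@7 c3@12, authorship 11.2424...33..
After op 4 (delete): buffer="tkttsxwtfs" (len 10), cursors c1@1 c2@4 c4@4 c3@8, authorship 1.24...3..
After op 5 (delete): buffer="ksxwfs" (len 6), cursors c1@0 c2@1 c4@1 c3@4, authorship ......
After op 6 (insert('r')): buffer="rkrrsxwrfs" (len 10), cursors c1@1 c2@4 c4@4 c3@8, authorship 1.24...3..
Authorship (.=original, N=cursor N): 1 . 2 4 . . . 3 . .
Index 3: author = 4

Answer: cursor 4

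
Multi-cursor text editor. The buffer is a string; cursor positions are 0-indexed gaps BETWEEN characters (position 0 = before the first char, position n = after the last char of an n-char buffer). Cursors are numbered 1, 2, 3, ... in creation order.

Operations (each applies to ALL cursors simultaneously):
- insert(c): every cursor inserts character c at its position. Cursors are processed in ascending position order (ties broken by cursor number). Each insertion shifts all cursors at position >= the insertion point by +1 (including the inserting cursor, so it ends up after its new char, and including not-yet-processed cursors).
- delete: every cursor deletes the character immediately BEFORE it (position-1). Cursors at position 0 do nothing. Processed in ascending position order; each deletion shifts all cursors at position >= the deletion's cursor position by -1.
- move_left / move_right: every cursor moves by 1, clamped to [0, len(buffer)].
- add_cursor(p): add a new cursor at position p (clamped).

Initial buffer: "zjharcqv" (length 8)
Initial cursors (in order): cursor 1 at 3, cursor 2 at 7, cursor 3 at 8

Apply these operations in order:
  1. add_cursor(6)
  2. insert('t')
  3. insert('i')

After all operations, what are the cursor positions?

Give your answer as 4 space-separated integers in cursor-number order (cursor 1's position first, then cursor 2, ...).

Answer: 5 13 16 10

Derivation:
After op 1 (add_cursor(6)): buffer="zjharcqv" (len 8), cursors c1@3 c4@6 c2@7 c3@8, authorship ........
After op 2 (insert('t')): buffer="zjhtarctqtvt" (len 12), cursors c1@4 c4@8 c2@10 c3@12, authorship ...1...4.2.3
After op 3 (insert('i')): buffer="zjhtiarctiqtivti" (len 16), cursors c1@5 c4@10 c2@13 c3@16, authorship ...11...44.22.33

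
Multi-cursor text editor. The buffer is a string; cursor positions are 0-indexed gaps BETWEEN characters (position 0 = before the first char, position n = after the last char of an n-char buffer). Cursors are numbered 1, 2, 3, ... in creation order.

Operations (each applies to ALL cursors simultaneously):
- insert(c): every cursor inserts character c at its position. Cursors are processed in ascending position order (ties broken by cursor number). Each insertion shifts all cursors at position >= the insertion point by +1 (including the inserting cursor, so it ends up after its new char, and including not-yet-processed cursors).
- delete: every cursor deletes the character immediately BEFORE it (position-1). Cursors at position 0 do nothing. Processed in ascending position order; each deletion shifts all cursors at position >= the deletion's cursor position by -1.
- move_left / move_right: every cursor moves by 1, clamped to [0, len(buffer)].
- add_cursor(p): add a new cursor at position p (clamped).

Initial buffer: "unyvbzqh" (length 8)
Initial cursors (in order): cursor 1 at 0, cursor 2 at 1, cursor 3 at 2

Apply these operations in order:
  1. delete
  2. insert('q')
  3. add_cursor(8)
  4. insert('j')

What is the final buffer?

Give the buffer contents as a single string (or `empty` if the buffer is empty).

Answer: qqqjjjyvbzqjh

Derivation:
After op 1 (delete): buffer="yvbzqh" (len 6), cursors c1@0 c2@0 c3@0, authorship ......
After op 2 (insert('q')): buffer="qqqyvbzqh" (len 9), cursors c1@3 c2@3 c3@3, authorship 123......
After op 3 (add_cursor(8)): buffer="qqqyvbzqh" (len 9), cursors c1@3 c2@3 c3@3 c4@8, authorship 123......
After op 4 (insert('j')): buffer="qqqjjjyvbzqjh" (len 13), cursors c1@6 c2@6 c3@6 c4@12, authorship 123123.....4.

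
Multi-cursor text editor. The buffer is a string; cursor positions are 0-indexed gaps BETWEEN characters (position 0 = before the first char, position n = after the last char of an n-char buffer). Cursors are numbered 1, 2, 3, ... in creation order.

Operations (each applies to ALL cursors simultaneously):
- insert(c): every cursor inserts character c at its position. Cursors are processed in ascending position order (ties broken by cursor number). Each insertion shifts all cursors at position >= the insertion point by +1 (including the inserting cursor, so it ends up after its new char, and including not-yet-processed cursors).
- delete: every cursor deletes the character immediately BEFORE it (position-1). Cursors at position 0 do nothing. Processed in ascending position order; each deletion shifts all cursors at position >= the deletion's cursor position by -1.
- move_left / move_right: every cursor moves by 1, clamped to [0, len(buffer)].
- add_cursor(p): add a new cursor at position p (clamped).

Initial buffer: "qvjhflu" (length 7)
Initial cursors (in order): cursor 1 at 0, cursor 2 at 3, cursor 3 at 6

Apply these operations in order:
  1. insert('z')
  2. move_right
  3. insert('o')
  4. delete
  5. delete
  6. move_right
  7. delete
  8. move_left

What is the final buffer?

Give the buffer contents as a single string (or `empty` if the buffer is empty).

After op 1 (insert('z')): buffer="zqvjzhflzu" (len 10), cursors c1@1 c2@5 c3@9, authorship 1...2...3.
After op 2 (move_right): buffer="zqvjzhflzu" (len 10), cursors c1@2 c2@6 c3@10, authorship 1...2...3.
After op 3 (insert('o')): buffer="zqovjzhoflzuo" (len 13), cursors c1@3 c2@8 c3@13, authorship 1.1..2.2..3.3
After op 4 (delete): buffer="zqvjzhflzu" (len 10), cursors c1@2 c2@6 c3@10, authorship 1...2...3.
After op 5 (delete): buffer="zvjzflz" (len 7), cursors c1@1 c2@4 c3@7, authorship 1..2..3
After op 6 (move_right): buffer="zvjzflz" (len 7), cursors c1@2 c2@5 c3@7, authorship 1..2..3
After op 7 (delete): buffer="zjzl" (len 4), cursors c1@1 c2@3 c3@4, authorship 1.2.
After op 8 (move_left): buffer="zjzl" (len 4), cursors c1@0 c2@2 c3@3, authorship 1.2.

Answer: zjzl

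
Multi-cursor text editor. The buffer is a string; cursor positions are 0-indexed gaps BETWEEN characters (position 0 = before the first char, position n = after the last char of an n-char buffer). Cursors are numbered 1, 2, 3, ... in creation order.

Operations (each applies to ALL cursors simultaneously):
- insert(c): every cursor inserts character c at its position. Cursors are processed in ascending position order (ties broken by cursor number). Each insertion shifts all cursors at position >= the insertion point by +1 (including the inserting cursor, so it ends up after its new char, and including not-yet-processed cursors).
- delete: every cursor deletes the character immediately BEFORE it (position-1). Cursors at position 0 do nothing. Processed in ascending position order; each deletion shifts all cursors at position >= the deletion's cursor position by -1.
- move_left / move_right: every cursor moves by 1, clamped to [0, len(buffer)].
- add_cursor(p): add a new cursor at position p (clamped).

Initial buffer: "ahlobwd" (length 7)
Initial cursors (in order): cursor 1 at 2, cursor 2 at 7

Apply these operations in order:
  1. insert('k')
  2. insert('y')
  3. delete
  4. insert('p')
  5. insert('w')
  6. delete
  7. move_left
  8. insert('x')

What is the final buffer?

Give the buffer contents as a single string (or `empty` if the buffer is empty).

Answer: ahkxplobwdkxp

Derivation:
After op 1 (insert('k')): buffer="ahklobwdk" (len 9), cursors c1@3 c2@9, authorship ..1.....2
After op 2 (insert('y')): buffer="ahkylobwdky" (len 11), cursors c1@4 c2@11, authorship ..11.....22
After op 3 (delete): buffer="ahklobwdk" (len 9), cursors c1@3 c2@9, authorship ..1.....2
After op 4 (insert('p')): buffer="ahkplobwdkp" (len 11), cursors c1@4 c2@11, authorship ..11.....22
After op 5 (insert('w')): buffer="ahkpwlobwdkpw" (len 13), cursors c1@5 c2@13, authorship ..111.....222
After op 6 (delete): buffer="ahkplobwdkp" (len 11), cursors c1@4 c2@11, authorship ..11.....22
After op 7 (move_left): buffer="ahkplobwdkp" (len 11), cursors c1@3 c2@10, authorship ..11.....22
After op 8 (insert('x')): buffer="ahkxplobwdkxp" (len 13), cursors c1@4 c2@12, authorship ..111.....222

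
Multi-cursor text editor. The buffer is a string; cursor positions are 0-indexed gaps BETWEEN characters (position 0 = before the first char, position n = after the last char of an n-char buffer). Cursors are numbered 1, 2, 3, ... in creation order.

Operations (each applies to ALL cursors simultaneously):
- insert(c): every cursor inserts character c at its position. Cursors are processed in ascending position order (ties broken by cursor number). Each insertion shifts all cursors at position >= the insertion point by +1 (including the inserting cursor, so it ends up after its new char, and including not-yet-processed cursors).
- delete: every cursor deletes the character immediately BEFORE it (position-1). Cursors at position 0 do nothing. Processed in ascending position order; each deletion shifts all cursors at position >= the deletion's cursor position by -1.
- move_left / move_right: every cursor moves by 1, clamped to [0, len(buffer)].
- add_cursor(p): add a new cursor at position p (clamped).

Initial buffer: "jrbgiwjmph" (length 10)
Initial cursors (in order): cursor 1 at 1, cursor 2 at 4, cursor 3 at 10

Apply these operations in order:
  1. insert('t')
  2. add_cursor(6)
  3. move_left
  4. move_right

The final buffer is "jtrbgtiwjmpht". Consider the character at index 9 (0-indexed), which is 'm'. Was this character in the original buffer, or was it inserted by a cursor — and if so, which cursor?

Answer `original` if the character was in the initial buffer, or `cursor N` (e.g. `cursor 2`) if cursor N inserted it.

Answer: original

Derivation:
After op 1 (insert('t')): buffer="jtrbgtiwjmpht" (len 13), cursors c1@2 c2@6 c3@13, authorship .1...2......3
After op 2 (add_cursor(6)): buffer="jtrbgtiwjmpht" (len 13), cursors c1@2 c2@6 c4@6 c3@13, authorship .1...2......3
After op 3 (move_left): buffer="jtrbgtiwjmpht" (len 13), cursors c1@1 c2@5 c4@5 c3@12, authorship .1...2......3
After op 4 (move_right): buffer="jtrbgtiwjmpht" (len 13), cursors c1@2 c2@6 c4@6 c3@13, authorship .1...2......3
Authorship (.=original, N=cursor N): . 1 . . . 2 . . . . . . 3
Index 9: author = original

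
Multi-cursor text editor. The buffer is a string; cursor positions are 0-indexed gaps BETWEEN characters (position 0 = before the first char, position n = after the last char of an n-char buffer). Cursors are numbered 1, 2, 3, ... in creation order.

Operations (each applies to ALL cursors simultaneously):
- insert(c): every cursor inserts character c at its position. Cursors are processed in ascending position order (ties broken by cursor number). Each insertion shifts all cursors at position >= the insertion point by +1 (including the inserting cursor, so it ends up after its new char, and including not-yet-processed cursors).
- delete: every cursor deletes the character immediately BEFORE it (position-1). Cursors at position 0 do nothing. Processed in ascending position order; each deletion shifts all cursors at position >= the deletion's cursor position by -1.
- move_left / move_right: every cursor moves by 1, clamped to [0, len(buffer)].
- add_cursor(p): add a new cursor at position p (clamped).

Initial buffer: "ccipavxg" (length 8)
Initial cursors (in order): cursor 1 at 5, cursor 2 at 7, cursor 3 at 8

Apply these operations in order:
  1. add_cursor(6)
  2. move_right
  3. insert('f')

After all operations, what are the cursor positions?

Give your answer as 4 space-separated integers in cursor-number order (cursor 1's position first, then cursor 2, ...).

After op 1 (add_cursor(6)): buffer="ccipavxg" (len 8), cursors c1@5 c4@6 c2@7 c3@8, authorship ........
After op 2 (move_right): buffer="ccipavxg" (len 8), cursors c1@6 c4@7 c2@8 c3@8, authorship ........
After op 3 (insert('f')): buffer="ccipavfxfgff" (len 12), cursors c1@7 c4@9 c2@12 c3@12, authorship ......1.4.23

Answer: 7 12 12 9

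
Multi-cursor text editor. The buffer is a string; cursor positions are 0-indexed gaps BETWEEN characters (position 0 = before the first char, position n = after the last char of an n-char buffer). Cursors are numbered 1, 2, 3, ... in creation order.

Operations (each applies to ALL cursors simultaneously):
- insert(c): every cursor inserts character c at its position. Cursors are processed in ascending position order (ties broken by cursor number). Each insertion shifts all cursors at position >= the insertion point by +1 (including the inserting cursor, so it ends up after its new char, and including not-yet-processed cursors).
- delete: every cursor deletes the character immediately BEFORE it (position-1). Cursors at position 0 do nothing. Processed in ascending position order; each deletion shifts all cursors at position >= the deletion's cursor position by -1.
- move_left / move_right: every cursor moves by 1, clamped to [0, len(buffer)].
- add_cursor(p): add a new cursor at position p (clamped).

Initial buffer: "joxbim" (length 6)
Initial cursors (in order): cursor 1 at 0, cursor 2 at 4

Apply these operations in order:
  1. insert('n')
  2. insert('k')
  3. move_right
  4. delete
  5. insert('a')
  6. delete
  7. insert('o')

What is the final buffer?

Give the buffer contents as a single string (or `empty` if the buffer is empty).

After op 1 (insert('n')): buffer="njoxbnim" (len 8), cursors c1@1 c2@6, authorship 1....2..
After op 2 (insert('k')): buffer="nkjoxbnkim" (len 10), cursors c1@2 c2@8, authorship 11....22..
After op 3 (move_right): buffer="nkjoxbnkim" (len 10), cursors c1@3 c2@9, authorship 11....22..
After op 4 (delete): buffer="nkoxbnkm" (len 8), cursors c1@2 c2@7, authorship 11...22.
After op 5 (insert('a')): buffer="nkaoxbnkam" (len 10), cursors c1@3 c2@9, authorship 111...222.
After op 6 (delete): buffer="nkoxbnkm" (len 8), cursors c1@2 c2@7, authorship 11...22.
After op 7 (insert('o')): buffer="nkooxbnkom" (len 10), cursors c1@3 c2@9, authorship 111...222.

Answer: nkooxbnkom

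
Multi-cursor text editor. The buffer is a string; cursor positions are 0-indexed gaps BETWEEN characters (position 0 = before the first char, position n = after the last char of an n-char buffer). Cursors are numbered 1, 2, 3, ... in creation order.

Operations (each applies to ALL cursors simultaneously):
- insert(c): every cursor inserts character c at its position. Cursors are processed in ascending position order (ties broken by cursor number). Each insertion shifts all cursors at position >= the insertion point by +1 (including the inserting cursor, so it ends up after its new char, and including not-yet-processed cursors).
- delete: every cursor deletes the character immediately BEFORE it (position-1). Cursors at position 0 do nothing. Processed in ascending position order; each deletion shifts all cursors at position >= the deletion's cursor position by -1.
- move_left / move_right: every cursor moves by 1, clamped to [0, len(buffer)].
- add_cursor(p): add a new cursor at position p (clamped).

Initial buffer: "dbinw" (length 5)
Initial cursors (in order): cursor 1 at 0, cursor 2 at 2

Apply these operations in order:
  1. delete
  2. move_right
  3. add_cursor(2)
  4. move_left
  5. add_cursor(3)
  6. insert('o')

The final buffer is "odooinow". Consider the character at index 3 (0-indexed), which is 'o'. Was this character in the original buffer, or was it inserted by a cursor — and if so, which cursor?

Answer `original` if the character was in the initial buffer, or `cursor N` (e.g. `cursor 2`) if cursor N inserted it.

Answer: cursor 3

Derivation:
After op 1 (delete): buffer="dinw" (len 4), cursors c1@0 c2@1, authorship ....
After op 2 (move_right): buffer="dinw" (len 4), cursors c1@1 c2@2, authorship ....
After op 3 (add_cursor(2)): buffer="dinw" (len 4), cursors c1@1 c2@2 c3@2, authorship ....
After op 4 (move_left): buffer="dinw" (len 4), cursors c1@0 c2@1 c3@1, authorship ....
After op 5 (add_cursor(3)): buffer="dinw" (len 4), cursors c1@0 c2@1 c3@1 c4@3, authorship ....
After op 6 (insert('o')): buffer="odooinow" (len 8), cursors c1@1 c2@4 c3@4 c4@7, authorship 1.23..4.
Authorship (.=original, N=cursor N): 1 . 2 3 . . 4 .
Index 3: author = 3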